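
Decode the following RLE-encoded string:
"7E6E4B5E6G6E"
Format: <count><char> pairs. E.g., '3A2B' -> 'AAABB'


Expanding each <count><char> pair:
  7E -> 'EEEEEEE'
  6E -> 'EEEEEE'
  4B -> 'BBBB'
  5E -> 'EEEEE'
  6G -> 'GGGGGG'
  6E -> 'EEEEEE'

Decoded = EEEEEEEEEEEEEBBBBEEEEEGGGGGGEEEEEE


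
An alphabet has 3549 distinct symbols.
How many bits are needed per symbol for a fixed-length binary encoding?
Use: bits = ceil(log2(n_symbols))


log2(3549) = 11.7932
Bracket: 2^11 = 2048 < 3549 <= 2^12 = 4096
So ceil(log2(3549)) = 12

bits = ceil(log2(3549)) = ceil(11.7932) = 12 bits


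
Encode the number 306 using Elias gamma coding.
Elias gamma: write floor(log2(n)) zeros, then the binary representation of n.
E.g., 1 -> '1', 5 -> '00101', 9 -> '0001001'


num_bits = floor(log2(306)) + 1 = 9
leading_zeros = num_bits - 1 = 8
binary(306) = 100110010

Elias gamma(306) = '00000000' + '100110010' = 00000000100110010 (17 bits)


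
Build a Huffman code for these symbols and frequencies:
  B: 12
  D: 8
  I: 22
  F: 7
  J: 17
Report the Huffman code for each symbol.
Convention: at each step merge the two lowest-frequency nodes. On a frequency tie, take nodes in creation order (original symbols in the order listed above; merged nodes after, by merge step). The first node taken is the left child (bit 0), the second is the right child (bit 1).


Huffman tree construction:
Step 1: Merge F(7) + D(8) = 15
Step 2: Merge B(12) + (F+D)(15) = 27
Step 3: Merge J(17) + I(22) = 39
Step 4: Merge (B+(F+D))(27) + (J+I)(39) = 66
Read each symbol's code off the tree from the root (left child = 0, right child = 1).

Codes:
  B: 00 (length 2)
  D: 011 (length 3)
  I: 11 (length 2)
  F: 010 (length 3)
  J: 10 (length 2)
Average code length: 147/66 = 2.2273 bits/symbol


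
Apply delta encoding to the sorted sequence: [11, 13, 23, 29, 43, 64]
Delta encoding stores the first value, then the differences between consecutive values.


First value: 11
Deltas:
  13 - 11 = 2
  23 - 13 = 10
  29 - 23 = 6
  43 - 29 = 14
  64 - 43 = 21


Delta encoded: [11, 2, 10, 6, 14, 21]


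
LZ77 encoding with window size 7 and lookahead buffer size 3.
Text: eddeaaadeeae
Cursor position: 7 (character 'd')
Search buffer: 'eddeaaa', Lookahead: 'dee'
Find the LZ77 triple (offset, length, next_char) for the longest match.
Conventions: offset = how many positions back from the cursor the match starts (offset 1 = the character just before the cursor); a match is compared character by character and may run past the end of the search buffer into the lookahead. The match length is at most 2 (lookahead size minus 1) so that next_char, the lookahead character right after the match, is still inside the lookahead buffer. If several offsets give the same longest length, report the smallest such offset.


Try each offset into the search buffer:
  offset=1 (pos 6, char 'a'): match length 0
  offset=2 (pos 5, char 'a'): match length 0
  offset=3 (pos 4, char 'a'): match length 0
  offset=4 (pos 3, char 'e'): match length 0
  offset=5 (pos 2, char 'd'): match length 2
  offset=6 (pos 1, char 'd'): match length 1
  offset=7 (pos 0, char 'e'): match length 0
Longest match has length 2 at offset 5.
next_char = character at position 7 + 2 = 9 -> 'e'

Best match: offset=5, length=2 (matching 'de' starting at position 2)
LZ77 triple: (5, 2, 'e')


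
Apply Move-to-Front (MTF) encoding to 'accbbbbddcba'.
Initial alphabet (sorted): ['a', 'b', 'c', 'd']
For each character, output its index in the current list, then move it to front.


MTF encoding:
'a': index 0 in ['a', 'b', 'c', 'd'] -> ['a', 'b', 'c', 'd']
'c': index 2 in ['a', 'b', 'c', 'd'] -> ['c', 'a', 'b', 'd']
'c': index 0 in ['c', 'a', 'b', 'd'] -> ['c', 'a', 'b', 'd']
'b': index 2 in ['c', 'a', 'b', 'd'] -> ['b', 'c', 'a', 'd']
'b': index 0 in ['b', 'c', 'a', 'd'] -> ['b', 'c', 'a', 'd']
'b': index 0 in ['b', 'c', 'a', 'd'] -> ['b', 'c', 'a', 'd']
'b': index 0 in ['b', 'c', 'a', 'd'] -> ['b', 'c', 'a', 'd']
'd': index 3 in ['b', 'c', 'a', 'd'] -> ['d', 'b', 'c', 'a']
'd': index 0 in ['d', 'b', 'c', 'a'] -> ['d', 'b', 'c', 'a']
'c': index 2 in ['d', 'b', 'c', 'a'] -> ['c', 'd', 'b', 'a']
'b': index 2 in ['c', 'd', 'b', 'a'] -> ['b', 'c', 'd', 'a']
'a': index 3 in ['b', 'c', 'd', 'a'] -> ['a', 'b', 'c', 'd']


Output: [0, 2, 0, 2, 0, 0, 0, 3, 0, 2, 2, 3]


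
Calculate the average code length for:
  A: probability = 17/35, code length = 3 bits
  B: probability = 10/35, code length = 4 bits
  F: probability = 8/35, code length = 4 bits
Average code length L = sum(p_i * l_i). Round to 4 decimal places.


Weighted contributions p_i * l_i:
  A: (17/35) * 3 = 51/35
  B: (10/35) * 4 = 40/35
  F: (8/35) * 4 = 32/35
Sum = (51 + 40 + 32)/35 = 123/35

L = 123/35 = 3.5143 bits/symbol


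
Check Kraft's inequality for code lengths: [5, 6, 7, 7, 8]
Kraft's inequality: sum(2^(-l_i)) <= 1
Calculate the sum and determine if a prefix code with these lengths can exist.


Sum = 2^(-5) + 2^(-6) + 2^(-7) + 2^(-7) + 2^(-8)
    = 0.03125 + 0.015625 + 0.0078125 + 0.0078125 + 0.00390625
    = 17/256 = 0.06640625
Since 0.06640625 <= 1, Kraft's inequality IS satisfied.
A prefix code with these lengths CAN exist.

Kraft sum = 0.06640625. Satisfied.


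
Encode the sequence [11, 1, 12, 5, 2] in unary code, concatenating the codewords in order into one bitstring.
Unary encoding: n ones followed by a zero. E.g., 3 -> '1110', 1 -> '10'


Encode each number as n ones followed by a terminating 0:
  11 -> 111111111110 (12 bits)
  1 -> 10 (2 bits)
  12 -> 1111111111110 (13 bits)
  5 -> 111110 (6 bits)
  2 -> 110 (3 bits)
Total length = 12 + 2 + 13 + 6 + 3 = 36 bits.

Unary([11, 1, 12, 5, 2]) = 111111111110101111111111110111110110 (36 bits)


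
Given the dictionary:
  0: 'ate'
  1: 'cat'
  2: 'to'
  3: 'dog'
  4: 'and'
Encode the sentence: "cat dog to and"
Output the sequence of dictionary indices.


Look up each word in the dictionary:
  'cat' -> 1
  'dog' -> 3
  'to' -> 2
  'and' -> 4

Encoded: [1, 3, 2, 4]


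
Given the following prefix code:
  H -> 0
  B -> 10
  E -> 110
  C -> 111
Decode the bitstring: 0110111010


Decoding step by step:
Bits 0 -> H
Bits 110 -> E
Bits 111 -> C
Bits 0 -> H
Bits 10 -> B


Decoded message: HECHB


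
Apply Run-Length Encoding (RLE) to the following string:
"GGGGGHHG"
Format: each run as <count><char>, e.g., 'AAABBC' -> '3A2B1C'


Scanning runs left to right:
  i=0: run of 'G' x 5 -> '5G'
  i=5: run of 'H' x 2 -> '2H'
  i=7: run of 'G' x 1 -> '1G'

RLE = 5G2H1G


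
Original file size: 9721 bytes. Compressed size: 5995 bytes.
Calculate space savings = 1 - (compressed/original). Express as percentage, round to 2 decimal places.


ratio = compressed/original = 5995/9721 = 0.616706
savings = 1 - ratio = 1 - 0.616706 = 0.383294
as a percentage: 0.383294 * 100 = 38.33%

Space savings = 1 - 5995/9721 = 38.33%


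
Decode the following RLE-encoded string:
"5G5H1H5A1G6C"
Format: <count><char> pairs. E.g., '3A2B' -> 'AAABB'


Expanding each <count><char> pair:
  5G -> 'GGGGG'
  5H -> 'HHHHH'
  1H -> 'H'
  5A -> 'AAAAA'
  1G -> 'G'
  6C -> 'CCCCCC'

Decoded = GGGGGHHHHHHAAAAAGCCCCCC


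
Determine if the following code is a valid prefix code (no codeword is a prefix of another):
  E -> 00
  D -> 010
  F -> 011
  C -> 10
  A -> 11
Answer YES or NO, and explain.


Checking each pair (does one codeword prefix another?):
  E='00' vs D='010': no prefix
  E='00' vs F='011': no prefix
  E='00' vs C='10': no prefix
  E='00' vs A='11': no prefix
  D='010' vs E='00': no prefix
  D='010' vs F='011': no prefix
  D='010' vs C='10': no prefix
  D='010' vs A='11': no prefix
  F='011' vs E='00': no prefix
  F='011' vs D='010': no prefix
  F='011' vs C='10': no prefix
  F='011' vs A='11': no prefix
  C='10' vs E='00': no prefix
  C='10' vs D='010': no prefix
  C='10' vs F='011': no prefix
  C='10' vs A='11': no prefix
  A='11' vs E='00': no prefix
  A='11' vs D='010': no prefix
  A='11' vs F='011': no prefix
  A='11' vs C='10': no prefix
No violation found over all pairs.

YES -- this is a valid prefix code. No codeword is a prefix of any other codeword.


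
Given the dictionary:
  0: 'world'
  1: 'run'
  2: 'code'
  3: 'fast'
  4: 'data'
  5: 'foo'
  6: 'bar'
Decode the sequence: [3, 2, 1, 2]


Look up each index in the dictionary:
  3 -> 'fast'
  2 -> 'code'
  1 -> 'run'
  2 -> 'code'

Decoded: "fast code run code"


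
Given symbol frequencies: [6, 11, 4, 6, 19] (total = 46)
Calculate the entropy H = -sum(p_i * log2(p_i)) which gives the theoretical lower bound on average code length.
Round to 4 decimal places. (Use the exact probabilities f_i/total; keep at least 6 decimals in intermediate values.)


Per-symbol terms -p_i * log2(p_i) with p_i = f_i/46:
  p = 6/46 = 0.130435: log2(p) = -2.938599, -p*log2(p) = 0.383296
  p = 11/46 = 0.239130: log2(p) = -2.064130, -p*log2(p) = 0.493596
  p = 4/46 = 0.086957: log2(p) = -3.523562, -p*log2(p) = 0.306397
  p = 6/46 = 0.130435: log2(p) = -2.938599, -p*log2(p) = 0.383296
  p = 19/46 = 0.413043: log2(p) = -1.275634, -p*log2(p) = 0.526892
H = 0.383296 + 0.493596 + 0.306397 + 0.383296 + 0.526892 = 2.093477

H = 2.0935 bits/symbol


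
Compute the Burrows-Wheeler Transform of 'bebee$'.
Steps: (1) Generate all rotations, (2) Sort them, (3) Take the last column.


Rotations (sorted):
  0: $bebee -> last char: e
  1: bebee$ -> last char: $
  2: bee$be -> last char: e
  3: e$bebe -> last char: e
  4: ebee$b -> last char: b
  5: ee$beb -> last char: b


BWT = e$eebb


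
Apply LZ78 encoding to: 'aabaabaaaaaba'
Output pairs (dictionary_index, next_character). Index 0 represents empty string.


LZ78 encoding steps:
Dictionary: {0: ''}
Step 1: w='' (idx 0), next='a' -> output (0, 'a'), add 'a' as idx 1
Step 2: w='a' (idx 1), next='b' -> output (1, 'b'), add 'ab' as idx 2
Step 3: w='a' (idx 1), next='a' -> output (1, 'a'), add 'aa' as idx 3
Step 4: w='' (idx 0), next='b' -> output (0, 'b'), add 'b' as idx 4
Step 5: w='aa' (idx 3), next='a' -> output (3, 'a'), add 'aaa' as idx 5
Step 6: w='aa' (idx 3), next='b' -> output (3, 'b'), add 'aab' as idx 6
Step 7: w='a' (idx 1), end of input -> output (1, '')


Encoded: [(0, 'a'), (1, 'b'), (1, 'a'), (0, 'b'), (3, 'a'), (3, 'b'), (1, '')]


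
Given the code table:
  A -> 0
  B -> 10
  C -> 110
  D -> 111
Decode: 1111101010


Decoding:
111 -> D
110 -> C
10 -> B
10 -> B


Result: DCBB


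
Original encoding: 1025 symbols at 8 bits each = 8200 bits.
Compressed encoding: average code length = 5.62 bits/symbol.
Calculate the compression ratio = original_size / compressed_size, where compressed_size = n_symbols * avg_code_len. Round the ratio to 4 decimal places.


original_size = n_symbols * orig_bits = 1025 * 8 = 8200 bits
compressed_size = n_symbols * avg_code_len = 1025 * 5.62 = 5760.5 bits
ratio = original_size / compressed_size = 8200 / 5760.5 = 1.4235

Compression ratio = 1.4235


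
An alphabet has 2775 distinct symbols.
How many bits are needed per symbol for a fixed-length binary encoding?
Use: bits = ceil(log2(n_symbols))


log2(2775) = 11.4383
Bracket: 2^11 = 2048 < 2775 <= 2^12 = 4096
So ceil(log2(2775)) = 12

bits = ceil(log2(2775)) = ceil(11.4383) = 12 bits


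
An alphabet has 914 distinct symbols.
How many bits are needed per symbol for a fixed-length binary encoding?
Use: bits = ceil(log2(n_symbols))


log2(914) = 9.8361
Bracket: 2^9 = 512 < 914 <= 2^10 = 1024
So ceil(log2(914)) = 10

bits = ceil(log2(914)) = ceil(9.8361) = 10 bits


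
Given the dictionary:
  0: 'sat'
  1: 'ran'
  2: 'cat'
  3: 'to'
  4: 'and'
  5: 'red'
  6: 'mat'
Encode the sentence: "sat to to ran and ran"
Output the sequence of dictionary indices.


Look up each word in the dictionary:
  'sat' -> 0
  'to' -> 3
  'to' -> 3
  'ran' -> 1
  'and' -> 4
  'ran' -> 1

Encoded: [0, 3, 3, 1, 4, 1]


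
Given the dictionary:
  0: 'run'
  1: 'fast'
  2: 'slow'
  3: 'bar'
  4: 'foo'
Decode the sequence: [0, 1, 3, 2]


Look up each index in the dictionary:
  0 -> 'run'
  1 -> 'fast'
  3 -> 'bar'
  2 -> 'slow'

Decoded: "run fast bar slow"


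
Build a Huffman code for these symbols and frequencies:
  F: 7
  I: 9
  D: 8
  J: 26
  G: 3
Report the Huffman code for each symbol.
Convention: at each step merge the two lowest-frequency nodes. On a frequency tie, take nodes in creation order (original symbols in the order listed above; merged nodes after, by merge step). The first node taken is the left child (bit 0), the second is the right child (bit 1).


Huffman tree construction:
Step 1: Merge G(3) + F(7) = 10
Step 2: Merge D(8) + I(9) = 17
Step 3: Merge (G+F)(10) + (D+I)(17) = 27
Step 4: Merge J(26) + ((G+F)+(D+I))(27) = 53
Read each symbol's code off the tree from the root (left child = 0, right child = 1).

Codes:
  F: 101 (length 3)
  I: 111 (length 3)
  D: 110 (length 3)
  J: 0 (length 1)
  G: 100 (length 3)
Average code length: 107/53 = 2.0189 bits/symbol


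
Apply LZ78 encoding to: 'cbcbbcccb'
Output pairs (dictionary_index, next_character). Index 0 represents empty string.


LZ78 encoding steps:
Dictionary: {0: ''}
Step 1: w='' (idx 0), next='c' -> output (0, 'c'), add 'c' as idx 1
Step 2: w='' (idx 0), next='b' -> output (0, 'b'), add 'b' as idx 2
Step 3: w='c' (idx 1), next='b' -> output (1, 'b'), add 'cb' as idx 3
Step 4: w='b' (idx 2), next='c' -> output (2, 'c'), add 'bc' as idx 4
Step 5: w='c' (idx 1), next='c' -> output (1, 'c'), add 'cc' as idx 5
Step 6: w='b' (idx 2), end of input -> output (2, '')


Encoded: [(0, 'c'), (0, 'b'), (1, 'b'), (2, 'c'), (1, 'c'), (2, '')]


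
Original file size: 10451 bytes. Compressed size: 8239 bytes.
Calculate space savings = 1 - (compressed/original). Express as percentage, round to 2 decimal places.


ratio = compressed/original = 8239/10451 = 0.788346
savings = 1 - ratio = 1 - 0.788346 = 0.211654
as a percentage: 0.211654 * 100 = 21.17%

Space savings = 1 - 8239/10451 = 21.17%


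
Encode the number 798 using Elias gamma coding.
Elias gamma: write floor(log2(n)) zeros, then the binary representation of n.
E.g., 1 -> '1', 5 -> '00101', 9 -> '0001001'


num_bits = floor(log2(798)) + 1 = 10
leading_zeros = num_bits - 1 = 9
binary(798) = 1100011110

Elias gamma(798) = '000000000' + '1100011110' = 0000000001100011110 (19 bits)


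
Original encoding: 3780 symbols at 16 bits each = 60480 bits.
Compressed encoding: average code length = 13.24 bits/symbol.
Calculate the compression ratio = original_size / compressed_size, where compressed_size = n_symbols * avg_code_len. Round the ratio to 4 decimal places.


original_size = n_symbols * orig_bits = 3780 * 16 = 60480 bits
compressed_size = n_symbols * avg_code_len = 3780 * 13.24 = 50047.2 bits
ratio = original_size / compressed_size = 60480 / 50047.2 = 1.2085

Compression ratio = 1.2085


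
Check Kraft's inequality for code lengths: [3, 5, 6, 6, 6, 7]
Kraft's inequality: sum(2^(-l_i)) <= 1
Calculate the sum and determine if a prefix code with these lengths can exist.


Sum = 2^(-3) + 2^(-5) + 2^(-6) + 2^(-6) + 2^(-6) + 2^(-7)
    = 0.125 + 0.03125 + 0.015625 + 0.015625 + 0.015625 + 0.0078125
    = 27/128 = 0.2109375
Since 0.2109375 <= 1, Kraft's inequality IS satisfied.
A prefix code with these lengths CAN exist.

Kraft sum = 0.2109375. Satisfied.


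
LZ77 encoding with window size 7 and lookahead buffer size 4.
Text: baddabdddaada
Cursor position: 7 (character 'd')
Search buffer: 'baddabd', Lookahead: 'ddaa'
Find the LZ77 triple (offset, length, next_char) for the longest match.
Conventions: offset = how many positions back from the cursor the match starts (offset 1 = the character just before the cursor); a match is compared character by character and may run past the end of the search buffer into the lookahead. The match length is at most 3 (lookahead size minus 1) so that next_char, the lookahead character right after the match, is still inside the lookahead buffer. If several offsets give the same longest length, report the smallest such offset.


Try each offset into the search buffer:
  offset=1 (pos 6, char 'd'): match length 2
  offset=2 (pos 5, char 'b'): match length 0
  offset=3 (pos 4, char 'a'): match length 0
  offset=4 (pos 3, char 'd'): match length 1
  offset=5 (pos 2, char 'd'): match length 3
  offset=6 (pos 1, char 'a'): match length 0
  offset=7 (pos 0, char 'b'): match length 0
Longest match has length 3 at offset 5.
next_char = character at position 7 + 3 = 10 -> 'a'

Best match: offset=5, length=3 (matching 'dda' starting at position 2)
LZ77 triple: (5, 3, 'a')


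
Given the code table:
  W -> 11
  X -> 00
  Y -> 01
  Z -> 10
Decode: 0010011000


Decoding:
00 -> X
10 -> Z
01 -> Y
10 -> Z
00 -> X


Result: XZYZX


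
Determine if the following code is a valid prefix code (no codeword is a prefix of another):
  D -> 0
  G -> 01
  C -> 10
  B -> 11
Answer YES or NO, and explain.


Checking each pair (does one codeword prefix another?):
  D='0' vs G='01': prefix -- VIOLATION

NO -- this is NOT a valid prefix code. D (0) is a prefix of G (01).


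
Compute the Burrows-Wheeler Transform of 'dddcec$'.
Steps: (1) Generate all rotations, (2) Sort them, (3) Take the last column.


Rotations (sorted):
  0: $dddcec -> last char: c
  1: c$dddce -> last char: e
  2: cec$ddd -> last char: d
  3: dcec$dd -> last char: d
  4: ddcec$d -> last char: d
  5: dddcec$ -> last char: $
  6: ec$dddc -> last char: c


BWT = ceddd$c


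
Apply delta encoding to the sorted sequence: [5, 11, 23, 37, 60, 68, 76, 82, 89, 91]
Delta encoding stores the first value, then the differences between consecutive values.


First value: 5
Deltas:
  11 - 5 = 6
  23 - 11 = 12
  37 - 23 = 14
  60 - 37 = 23
  68 - 60 = 8
  76 - 68 = 8
  82 - 76 = 6
  89 - 82 = 7
  91 - 89 = 2


Delta encoded: [5, 6, 12, 14, 23, 8, 8, 6, 7, 2]


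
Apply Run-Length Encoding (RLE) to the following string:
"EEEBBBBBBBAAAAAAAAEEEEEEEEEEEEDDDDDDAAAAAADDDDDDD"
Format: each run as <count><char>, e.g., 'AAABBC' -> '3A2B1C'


Scanning runs left to right:
  i=0: run of 'E' x 3 -> '3E'
  i=3: run of 'B' x 7 -> '7B'
  i=10: run of 'A' x 8 -> '8A'
  i=18: run of 'E' x 12 -> '12E'
  i=30: run of 'D' x 6 -> '6D'
  i=36: run of 'A' x 6 -> '6A'
  i=42: run of 'D' x 7 -> '7D'

RLE = 3E7B8A12E6D6A7D


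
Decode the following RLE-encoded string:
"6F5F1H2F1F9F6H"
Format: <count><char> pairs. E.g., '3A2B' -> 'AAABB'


Expanding each <count><char> pair:
  6F -> 'FFFFFF'
  5F -> 'FFFFF'
  1H -> 'H'
  2F -> 'FF'
  1F -> 'F'
  9F -> 'FFFFFFFFF'
  6H -> 'HHHHHH'

Decoded = FFFFFFFFFFFHFFFFFFFFFFFFHHHHHH


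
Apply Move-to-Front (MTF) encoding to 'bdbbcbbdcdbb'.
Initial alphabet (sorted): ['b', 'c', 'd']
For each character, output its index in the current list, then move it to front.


MTF encoding:
'b': index 0 in ['b', 'c', 'd'] -> ['b', 'c', 'd']
'd': index 2 in ['b', 'c', 'd'] -> ['d', 'b', 'c']
'b': index 1 in ['d', 'b', 'c'] -> ['b', 'd', 'c']
'b': index 0 in ['b', 'd', 'c'] -> ['b', 'd', 'c']
'c': index 2 in ['b', 'd', 'c'] -> ['c', 'b', 'd']
'b': index 1 in ['c', 'b', 'd'] -> ['b', 'c', 'd']
'b': index 0 in ['b', 'c', 'd'] -> ['b', 'c', 'd']
'd': index 2 in ['b', 'c', 'd'] -> ['d', 'b', 'c']
'c': index 2 in ['d', 'b', 'c'] -> ['c', 'd', 'b']
'd': index 1 in ['c', 'd', 'b'] -> ['d', 'c', 'b']
'b': index 2 in ['d', 'c', 'b'] -> ['b', 'd', 'c']
'b': index 0 in ['b', 'd', 'c'] -> ['b', 'd', 'c']


Output: [0, 2, 1, 0, 2, 1, 0, 2, 2, 1, 2, 0]


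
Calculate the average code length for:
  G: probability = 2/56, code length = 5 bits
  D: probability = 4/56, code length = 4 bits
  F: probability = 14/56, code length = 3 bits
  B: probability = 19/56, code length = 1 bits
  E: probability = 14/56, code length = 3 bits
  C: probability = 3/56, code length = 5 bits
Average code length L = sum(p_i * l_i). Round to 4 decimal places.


Weighted contributions p_i * l_i:
  G: (2/56) * 5 = 10/56
  D: (4/56) * 4 = 16/56
  F: (14/56) * 3 = 42/56
  B: (19/56) * 1 = 19/56
  E: (14/56) * 3 = 42/56
  C: (3/56) * 5 = 15/56
Sum = (10 + 16 + 42 + 19 + 42 + 15)/56 = 144/56

L = 144/56 = 2.5714 bits/symbol


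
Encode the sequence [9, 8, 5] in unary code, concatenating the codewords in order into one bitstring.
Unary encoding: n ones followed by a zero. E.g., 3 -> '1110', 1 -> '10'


Encode each number as n ones followed by a terminating 0:
  9 -> 1111111110 (10 bits)
  8 -> 111111110 (9 bits)
  5 -> 111110 (6 bits)
Total length = 10 + 9 + 6 = 25 bits.

Unary([9, 8, 5]) = 1111111110111111110111110 (25 bits)


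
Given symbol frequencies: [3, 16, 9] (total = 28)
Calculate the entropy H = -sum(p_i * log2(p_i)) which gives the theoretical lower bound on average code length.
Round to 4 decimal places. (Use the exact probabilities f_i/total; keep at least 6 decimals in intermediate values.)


Per-symbol terms -p_i * log2(p_i) with p_i = f_i/28:
  p = 3/28 = 0.107143: log2(p) = -3.222392, -p*log2(p) = 0.345256
  p = 16/28 = 0.571429: log2(p) = -0.807355, -p*log2(p) = 0.461346
  p = 9/28 = 0.321429: log2(p) = -1.637430, -p*log2(p) = 0.526317
H = 0.345256 + 0.461346 + 0.526317 = 1.332919

H = 1.3329 bits/symbol


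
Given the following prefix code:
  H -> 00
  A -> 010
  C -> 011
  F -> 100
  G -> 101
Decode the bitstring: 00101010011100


Decoding step by step:
Bits 00 -> H
Bits 101 -> G
Bits 010 -> A
Bits 011 -> C
Bits 100 -> F


Decoded message: HGACF


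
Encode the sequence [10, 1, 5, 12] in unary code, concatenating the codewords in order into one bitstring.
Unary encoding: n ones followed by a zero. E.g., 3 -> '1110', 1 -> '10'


Encode each number as n ones followed by a terminating 0:
  10 -> 11111111110 (11 bits)
  1 -> 10 (2 bits)
  5 -> 111110 (6 bits)
  12 -> 1111111111110 (13 bits)
Total length = 11 + 2 + 6 + 13 = 32 bits.

Unary([10, 1, 5, 12]) = 11111111110101111101111111111110 (32 bits)


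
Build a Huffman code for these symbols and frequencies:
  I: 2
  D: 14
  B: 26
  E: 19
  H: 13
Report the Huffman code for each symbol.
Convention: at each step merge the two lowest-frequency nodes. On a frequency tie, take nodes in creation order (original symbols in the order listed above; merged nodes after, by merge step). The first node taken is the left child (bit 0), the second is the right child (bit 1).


Huffman tree construction:
Step 1: Merge I(2) + H(13) = 15
Step 2: Merge D(14) + (I+H)(15) = 29
Step 3: Merge E(19) + B(26) = 45
Step 4: Merge (D+(I+H))(29) + (E+B)(45) = 74
Read each symbol's code off the tree from the root (left child = 0, right child = 1).

Codes:
  I: 010 (length 3)
  D: 00 (length 2)
  B: 11 (length 2)
  E: 10 (length 2)
  H: 011 (length 3)
Average code length: 163/74 = 2.2027 bits/symbol


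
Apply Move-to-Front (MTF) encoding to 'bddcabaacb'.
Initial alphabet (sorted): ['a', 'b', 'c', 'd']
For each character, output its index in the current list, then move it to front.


MTF encoding:
'b': index 1 in ['a', 'b', 'c', 'd'] -> ['b', 'a', 'c', 'd']
'd': index 3 in ['b', 'a', 'c', 'd'] -> ['d', 'b', 'a', 'c']
'd': index 0 in ['d', 'b', 'a', 'c'] -> ['d', 'b', 'a', 'c']
'c': index 3 in ['d', 'b', 'a', 'c'] -> ['c', 'd', 'b', 'a']
'a': index 3 in ['c', 'd', 'b', 'a'] -> ['a', 'c', 'd', 'b']
'b': index 3 in ['a', 'c', 'd', 'b'] -> ['b', 'a', 'c', 'd']
'a': index 1 in ['b', 'a', 'c', 'd'] -> ['a', 'b', 'c', 'd']
'a': index 0 in ['a', 'b', 'c', 'd'] -> ['a', 'b', 'c', 'd']
'c': index 2 in ['a', 'b', 'c', 'd'] -> ['c', 'a', 'b', 'd']
'b': index 2 in ['c', 'a', 'b', 'd'] -> ['b', 'c', 'a', 'd']


Output: [1, 3, 0, 3, 3, 3, 1, 0, 2, 2]


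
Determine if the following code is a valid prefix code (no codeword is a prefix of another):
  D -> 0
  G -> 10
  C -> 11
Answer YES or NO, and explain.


Checking each pair (does one codeword prefix another?):
  D='0' vs G='10': no prefix
  D='0' vs C='11': no prefix
  G='10' vs D='0': no prefix
  G='10' vs C='11': no prefix
  C='11' vs D='0': no prefix
  C='11' vs G='10': no prefix
No violation found over all pairs.

YES -- this is a valid prefix code. No codeword is a prefix of any other codeword.


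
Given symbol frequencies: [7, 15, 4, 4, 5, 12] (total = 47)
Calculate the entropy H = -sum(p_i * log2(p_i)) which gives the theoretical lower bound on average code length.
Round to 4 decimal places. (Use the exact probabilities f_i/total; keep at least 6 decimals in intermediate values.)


Per-symbol terms -p_i * log2(p_i) with p_i = f_i/47:
  p = 7/47 = 0.148936: log2(p) = -2.747234, -p*log2(p) = 0.409163
  p = 15/47 = 0.319149: log2(p) = -1.647698, -p*log2(p) = 0.525861
  p = 4/47 = 0.085106: log2(p) = -3.554589, -p*log2(p) = 0.302518
  p = 4/47 = 0.085106: log2(p) = -3.554589, -p*log2(p) = 0.302518
  p = 5/47 = 0.106383: log2(p) = -3.232661, -p*log2(p) = 0.343900
  p = 12/47 = 0.255319: log2(p) = -1.969626, -p*log2(p) = 0.502883
H = 0.409163 + 0.525861 + 0.302518 + 0.302518 + 0.343900 + 0.502883 = 2.386843

H = 2.3868 bits/symbol


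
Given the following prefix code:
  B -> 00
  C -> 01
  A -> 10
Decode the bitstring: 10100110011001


Decoding step by step:
Bits 10 -> A
Bits 10 -> A
Bits 01 -> C
Bits 10 -> A
Bits 01 -> C
Bits 10 -> A
Bits 01 -> C


Decoded message: AACACAC


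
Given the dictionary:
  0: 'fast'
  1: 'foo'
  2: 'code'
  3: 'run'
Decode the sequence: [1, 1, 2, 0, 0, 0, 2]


Look up each index in the dictionary:
  1 -> 'foo'
  1 -> 'foo'
  2 -> 'code'
  0 -> 'fast'
  0 -> 'fast'
  0 -> 'fast'
  2 -> 'code'

Decoded: "foo foo code fast fast fast code"


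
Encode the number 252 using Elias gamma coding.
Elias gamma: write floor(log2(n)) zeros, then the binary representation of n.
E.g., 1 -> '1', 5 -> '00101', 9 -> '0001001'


num_bits = floor(log2(252)) + 1 = 8
leading_zeros = num_bits - 1 = 7
binary(252) = 11111100

Elias gamma(252) = '0000000' + '11111100' = 000000011111100 (15 bits)


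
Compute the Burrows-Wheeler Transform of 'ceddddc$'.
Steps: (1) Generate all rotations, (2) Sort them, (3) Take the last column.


Rotations (sorted):
  0: $ceddddc -> last char: c
  1: c$cedddd -> last char: d
  2: ceddddc$ -> last char: $
  3: dc$ceddd -> last char: d
  4: ddc$cedd -> last char: d
  5: dddc$ced -> last char: d
  6: ddddc$ce -> last char: e
  7: eddddc$c -> last char: c


BWT = cd$dddec


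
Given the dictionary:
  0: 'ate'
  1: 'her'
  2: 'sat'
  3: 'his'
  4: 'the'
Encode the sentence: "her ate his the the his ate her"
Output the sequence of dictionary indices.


Look up each word in the dictionary:
  'her' -> 1
  'ate' -> 0
  'his' -> 3
  'the' -> 4
  'the' -> 4
  'his' -> 3
  'ate' -> 0
  'her' -> 1

Encoded: [1, 0, 3, 4, 4, 3, 0, 1]


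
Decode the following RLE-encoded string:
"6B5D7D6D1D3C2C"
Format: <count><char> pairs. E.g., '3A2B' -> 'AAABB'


Expanding each <count><char> pair:
  6B -> 'BBBBBB'
  5D -> 'DDDDD'
  7D -> 'DDDDDDD'
  6D -> 'DDDDDD'
  1D -> 'D'
  3C -> 'CCC'
  2C -> 'CC'

Decoded = BBBBBBDDDDDDDDDDDDDDDDDDDCCCCC


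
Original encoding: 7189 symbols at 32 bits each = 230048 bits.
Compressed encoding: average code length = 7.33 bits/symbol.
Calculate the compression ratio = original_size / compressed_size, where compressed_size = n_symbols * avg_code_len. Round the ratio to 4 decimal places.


original_size = n_symbols * orig_bits = 7189 * 32 = 230048 bits
compressed_size = n_symbols * avg_code_len = 7189 * 7.33 = 52695.37 bits
ratio = original_size / compressed_size = 230048 / 52695.37 = 4.3656

Compression ratio = 4.3656


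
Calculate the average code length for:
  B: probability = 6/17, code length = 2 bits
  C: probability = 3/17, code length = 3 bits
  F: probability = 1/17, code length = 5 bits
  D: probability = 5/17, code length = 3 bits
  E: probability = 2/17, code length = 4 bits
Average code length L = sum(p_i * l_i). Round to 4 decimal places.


Weighted contributions p_i * l_i:
  B: (6/17) * 2 = 12/17
  C: (3/17) * 3 = 9/17
  F: (1/17) * 5 = 5/17
  D: (5/17) * 3 = 15/17
  E: (2/17) * 4 = 8/17
Sum = (12 + 9 + 5 + 15 + 8)/17 = 49/17

L = 49/17 = 2.8824 bits/symbol


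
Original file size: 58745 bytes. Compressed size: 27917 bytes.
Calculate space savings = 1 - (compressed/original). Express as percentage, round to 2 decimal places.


ratio = compressed/original = 27917/58745 = 0.475223
savings = 1 - ratio = 1 - 0.475223 = 0.524777
as a percentage: 0.524777 * 100 = 52.48%

Space savings = 1 - 27917/58745 = 52.48%


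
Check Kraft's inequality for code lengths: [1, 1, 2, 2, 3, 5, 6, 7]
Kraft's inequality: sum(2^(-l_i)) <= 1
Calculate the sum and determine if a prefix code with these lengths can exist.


Sum = 2^(-1) + 2^(-1) + 2^(-2) + 2^(-2) + 2^(-3) + 2^(-5) + 2^(-6) + 2^(-7)
    = 0.5 + 0.5 + 0.25 + 0.25 + 0.125 + 0.03125 + 0.015625 + 0.0078125
    = 215/128 = 1.6796875
Since 1.6796875 > 1, Kraft's inequality is NOT satisfied.
A prefix code with these lengths CANNOT exist.

Kraft sum = 1.6796875. Not satisfied.


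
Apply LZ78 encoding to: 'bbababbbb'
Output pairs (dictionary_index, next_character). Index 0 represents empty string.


LZ78 encoding steps:
Dictionary: {0: ''}
Step 1: w='' (idx 0), next='b' -> output (0, 'b'), add 'b' as idx 1
Step 2: w='b' (idx 1), next='a' -> output (1, 'a'), add 'ba' as idx 2
Step 3: w='ba' (idx 2), next='b' -> output (2, 'b'), add 'bab' as idx 3
Step 4: w='b' (idx 1), next='b' -> output (1, 'b'), add 'bb' as idx 4
Step 5: w='b' (idx 1), end of input -> output (1, '')


Encoded: [(0, 'b'), (1, 'a'), (2, 'b'), (1, 'b'), (1, '')]


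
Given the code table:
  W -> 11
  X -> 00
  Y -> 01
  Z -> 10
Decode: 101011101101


Decoding:
10 -> Z
10 -> Z
11 -> W
10 -> Z
11 -> W
01 -> Y


Result: ZZWZWY


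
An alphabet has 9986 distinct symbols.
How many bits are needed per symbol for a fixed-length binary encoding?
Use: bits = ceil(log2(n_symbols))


log2(9986) = 13.2857
Bracket: 2^13 = 8192 < 9986 <= 2^14 = 16384
So ceil(log2(9986)) = 14

bits = ceil(log2(9986)) = ceil(13.2857) = 14 bits


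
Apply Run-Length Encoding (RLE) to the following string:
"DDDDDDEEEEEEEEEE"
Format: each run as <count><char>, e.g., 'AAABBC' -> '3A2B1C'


Scanning runs left to right:
  i=0: run of 'D' x 6 -> '6D'
  i=6: run of 'E' x 10 -> '10E'

RLE = 6D10E


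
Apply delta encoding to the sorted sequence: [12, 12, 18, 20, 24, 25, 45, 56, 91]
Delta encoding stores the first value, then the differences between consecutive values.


First value: 12
Deltas:
  12 - 12 = 0
  18 - 12 = 6
  20 - 18 = 2
  24 - 20 = 4
  25 - 24 = 1
  45 - 25 = 20
  56 - 45 = 11
  91 - 56 = 35


Delta encoded: [12, 0, 6, 2, 4, 1, 20, 11, 35]


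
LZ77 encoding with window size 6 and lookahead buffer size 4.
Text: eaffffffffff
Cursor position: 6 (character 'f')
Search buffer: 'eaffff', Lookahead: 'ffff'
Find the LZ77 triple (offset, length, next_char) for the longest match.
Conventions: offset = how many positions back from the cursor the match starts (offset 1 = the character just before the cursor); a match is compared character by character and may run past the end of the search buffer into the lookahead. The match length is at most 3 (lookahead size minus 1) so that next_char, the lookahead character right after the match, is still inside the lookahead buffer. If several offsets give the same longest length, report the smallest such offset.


Try each offset into the search buffer:
  offset=1 (pos 5, char 'f'): match length 3
  offset=2 (pos 4, char 'f'): match length 3
  offset=3 (pos 3, char 'f'): match length 3
  offset=4 (pos 2, char 'f'): match length 3
  offset=5 (pos 1, char 'a'): match length 0
  offset=6 (pos 0, char 'e'): match length 0
Longest match has length 3, found at offsets 1, 2, 3, 4; take the smallest, offset 1.
next_char = character at position 6 + 3 = 9 -> 'f'

Best match: offset=1, length=3 (matching 'fff' starting at position 5)
LZ77 triple: (1, 3, 'f')


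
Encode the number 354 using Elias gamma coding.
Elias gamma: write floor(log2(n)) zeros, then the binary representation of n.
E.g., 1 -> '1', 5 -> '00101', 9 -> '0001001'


num_bits = floor(log2(354)) + 1 = 9
leading_zeros = num_bits - 1 = 8
binary(354) = 101100010

Elias gamma(354) = '00000000' + '101100010' = 00000000101100010 (17 bits)


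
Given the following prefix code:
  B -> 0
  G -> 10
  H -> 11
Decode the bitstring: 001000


Decoding step by step:
Bits 0 -> B
Bits 0 -> B
Bits 10 -> G
Bits 0 -> B
Bits 0 -> B


Decoded message: BBGBB


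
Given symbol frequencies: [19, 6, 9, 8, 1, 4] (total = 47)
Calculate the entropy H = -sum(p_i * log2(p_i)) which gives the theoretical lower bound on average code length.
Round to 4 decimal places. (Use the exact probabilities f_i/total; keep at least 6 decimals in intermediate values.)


Per-symbol terms -p_i * log2(p_i) with p_i = f_i/47:
  p = 19/47 = 0.404255: log2(p) = -1.306661, -p*log2(p) = 0.528225
  p = 6/47 = 0.127660: log2(p) = -2.969626, -p*log2(p) = 0.379101
  p = 9/47 = 0.191489: log2(p) = -2.384664, -p*log2(p) = 0.456638
  p = 8/47 = 0.170213: log2(p) = -2.554589, -p*log2(p) = 0.434824
  p = 1/47 = 0.021277: log2(p) = -5.554589, -p*log2(p) = 0.118183
  p = 4/47 = 0.085106: log2(p) = -3.554589, -p*log2(p) = 0.302518
H = 0.528225 + 0.379101 + 0.456638 + 0.434824 + 0.118183 + 0.302518 = 2.219489

H = 2.2195 bits/symbol


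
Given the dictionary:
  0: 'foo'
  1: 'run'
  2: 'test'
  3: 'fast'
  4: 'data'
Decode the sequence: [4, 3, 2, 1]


Look up each index in the dictionary:
  4 -> 'data'
  3 -> 'fast'
  2 -> 'test'
  1 -> 'run'

Decoded: "data fast test run"


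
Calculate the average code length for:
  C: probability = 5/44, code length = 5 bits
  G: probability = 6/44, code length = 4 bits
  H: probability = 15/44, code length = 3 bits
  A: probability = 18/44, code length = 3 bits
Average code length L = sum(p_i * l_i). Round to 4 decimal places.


Weighted contributions p_i * l_i:
  C: (5/44) * 5 = 25/44
  G: (6/44) * 4 = 24/44
  H: (15/44) * 3 = 45/44
  A: (18/44) * 3 = 54/44
Sum = (25 + 24 + 45 + 54)/44 = 148/44

L = 148/44 = 3.3636 bits/symbol


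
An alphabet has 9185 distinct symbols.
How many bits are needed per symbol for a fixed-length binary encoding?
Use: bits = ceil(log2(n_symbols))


log2(9185) = 13.1651
Bracket: 2^13 = 8192 < 9185 <= 2^14 = 16384
So ceil(log2(9185)) = 14

bits = ceil(log2(9185)) = ceil(13.1651) = 14 bits


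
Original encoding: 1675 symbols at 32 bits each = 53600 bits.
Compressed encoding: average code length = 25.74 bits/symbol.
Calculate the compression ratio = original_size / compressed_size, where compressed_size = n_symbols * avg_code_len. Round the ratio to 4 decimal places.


original_size = n_symbols * orig_bits = 1675 * 32 = 53600 bits
compressed_size = n_symbols * avg_code_len = 1675 * 25.74 = 43114.5 bits
ratio = original_size / compressed_size = 53600 / 43114.5 = 1.2432

Compression ratio = 1.2432


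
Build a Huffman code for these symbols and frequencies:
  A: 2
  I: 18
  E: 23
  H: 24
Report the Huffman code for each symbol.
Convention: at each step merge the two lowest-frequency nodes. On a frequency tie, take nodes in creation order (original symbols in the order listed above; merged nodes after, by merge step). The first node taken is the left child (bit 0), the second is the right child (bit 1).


Huffman tree construction:
Step 1: Merge A(2) + I(18) = 20
Step 2: Merge (A+I)(20) + E(23) = 43
Step 3: Merge H(24) + ((A+I)+E)(43) = 67
Read each symbol's code off the tree from the root (left child = 0, right child = 1).

Codes:
  A: 100 (length 3)
  I: 101 (length 3)
  E: 11 (length 2)
  H: 0 (length 1)
Average code length: 130/67 = 1.9403 bits/symbol


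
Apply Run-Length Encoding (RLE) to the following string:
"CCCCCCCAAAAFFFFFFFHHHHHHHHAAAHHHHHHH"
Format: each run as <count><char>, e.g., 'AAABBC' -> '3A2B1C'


Scanning runs left to right:
  i=0: run of 'C' x 7 -> '7C'
  i=7: run of 'A' x 4 -> '4A'
  i=11: run of 'F' x 7 -> '7F'
  i=18: run of 'H' x 8 -> '8H'
  i=26: run of 'A' x 3 -> '3A'
  i=29: run of 'H' x 7 -> '7H'

RLE = 7C4A7F8H3A7H


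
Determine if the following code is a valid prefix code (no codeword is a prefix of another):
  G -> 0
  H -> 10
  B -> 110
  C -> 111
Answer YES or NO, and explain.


Checking each pair (does one codeword prefix another?):
  G='0' vs H='10': no prefix
  G='0' vs B='110': no prefix
  G='0' vs C='111': no prefix
  H='10' vs G='0': no prefix
  H='10' vs B='110': no prefix
  H='10' vs C='111': no prefix
  B='110' vs G='0': no prefix
  B='110' vs H='10': no prefix
  B='110' vs C='111': no prefix
  C='111' vs G='0': no prefix
  C='111' vs H='10': no prefix
  C='111' vs B='110': no prefix
No violation found over all pairs.

YES -- this is a valid prefix code. No codeword is a prefix of any other codeword.


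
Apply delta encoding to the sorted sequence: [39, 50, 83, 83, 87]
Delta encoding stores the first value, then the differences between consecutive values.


First value: 39
Deltas:
  50 - 39 = 11
  83 - 50 = 33
  83 - 83 = 0
  87 - 83 = 4


Delta encoded: [39, 11, 33, 0, 4]


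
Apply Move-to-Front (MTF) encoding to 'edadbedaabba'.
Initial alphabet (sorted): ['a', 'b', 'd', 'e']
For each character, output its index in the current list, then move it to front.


MTF encoding:
'e': index 3 in ['a', 'b', 'd', 'e'] -> ['e', 'a', 'b', 'd']
'd': index 3 in ['e', 'a', 'b', 'd'] -> ['d', 'e', 'a', 'b']
'a': index 2 in ['d', 'e', 'a', 'b'] -> ['a', 'd', 'e', 'b']
'd': index 1 in ['a', 'd', 'e', 'b'] -> ['d', 'a', 'e', 'b']
'b': index 3 in ['d', 'a', 'e', 'b'] -> ['b', 'd', 'a', 'e']
'e': index 3 in ['b', 'd', 'a', 'e'] -> ['e', 'b', 'd', 'a']
'd': index 2 in ['e', 'b', 'd', 'a'] -> ['d', 'e', 'b', 'a']
'a': index 3 in ['d', 'e', 'b', 'a'] -> ['a', 'd', 'e', 'b']
'a': index 0 in ['a', 'd', 'e', 'b'] -> ['a', 'd', 'e', 'b']
'b': index 3 in ['a', 'd', 'e', 'b'] -> ['b', 'a', 'd', 'e']
'b': index 0 in ['b', 'a', 'd', 'e'] -> ['b', 'a', 'd', 'e']
'a': index 1 in ['b', 'a', 'd', 'e'] -> ['a', 'b', 'd', 'e']


Output: [3, 3, 2, 1, 3, 3, 2, 3, 0, 3, 0, 1]


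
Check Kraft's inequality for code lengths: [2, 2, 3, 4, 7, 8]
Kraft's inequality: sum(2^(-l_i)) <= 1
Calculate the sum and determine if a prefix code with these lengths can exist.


Sum = 2^(-2) + 2^(-2) + 2^(-3) + 2^(-4) + 2^(-7) + 2^(-8)
    = 0.25 + 0.25 + 0.125 + 0.0625 + 0.0078125 + 0.00390625
    = 179/256 = 0.69921875
Since 0.69921875 <= 1, Kraft's inequality IS satisfied.
A prefix code with these lengths CAN exist.

Kraft sum = 0.69921875. Satisfied.


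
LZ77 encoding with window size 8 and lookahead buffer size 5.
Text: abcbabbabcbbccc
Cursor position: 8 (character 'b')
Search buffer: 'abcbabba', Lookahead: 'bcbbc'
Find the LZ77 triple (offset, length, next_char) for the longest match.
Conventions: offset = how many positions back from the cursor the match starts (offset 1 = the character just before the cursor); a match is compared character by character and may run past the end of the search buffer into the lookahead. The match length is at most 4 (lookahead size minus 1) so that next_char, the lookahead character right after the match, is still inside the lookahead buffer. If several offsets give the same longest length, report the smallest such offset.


Try each offset into the search buffer:
  offset=1 (pos 7, char 'a'): match length 0
  offset=2 (pos 6, char 'b'): match length 1
  offset=3 (pos 5, char 'b'): match length 1
  offset=4 (pos 4, char 'a'): match length 0
  offset=5 (pos 3, char 'b'): match length 1
  offset=6 (pos 2, char 'c'): match length 0
  offset=7 (pos 1, char 'b'): match length 3
  offset=8 (pos 0, char 'a'): match length 0
Longest match has length 3 at offset 7.
next_char = character at position 8 + 3 = 11 -> 'b'

Best match: offset=7, length=3 (matching 'bcb' starting at position 1)
LZ77 triple: (7, 3, 'b')


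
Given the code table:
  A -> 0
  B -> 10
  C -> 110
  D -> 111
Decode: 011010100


Decoding:
0 -> A
110 -> C
10 -> B
10 -> B
0 -> A


Result: ACBBA


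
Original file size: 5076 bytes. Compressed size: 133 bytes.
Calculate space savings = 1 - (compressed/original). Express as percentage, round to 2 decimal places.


ratio = compressed/original = 133/5076 = 0.026202
savings = 1 - ratio = 1 - 0.026202 = 0.973798
as a percentage: 0.973798 * 100 = 97.38%

Space savings = 1 - 133/5076 = 97.38%


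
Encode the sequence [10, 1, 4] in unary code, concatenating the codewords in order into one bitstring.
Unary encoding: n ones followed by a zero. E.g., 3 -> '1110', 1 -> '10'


Encode each number as n ones followed by a terminating 0:
  10 -> 11111111110 (11 bits)
  1 -> 10 (2 bits)
  4 -> 11110 (5 bits)
Total length = 11 + 2 + 5 = 18 bits.

Unary([10, 1, 4]) = 111111111101011110 (18 bits)
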